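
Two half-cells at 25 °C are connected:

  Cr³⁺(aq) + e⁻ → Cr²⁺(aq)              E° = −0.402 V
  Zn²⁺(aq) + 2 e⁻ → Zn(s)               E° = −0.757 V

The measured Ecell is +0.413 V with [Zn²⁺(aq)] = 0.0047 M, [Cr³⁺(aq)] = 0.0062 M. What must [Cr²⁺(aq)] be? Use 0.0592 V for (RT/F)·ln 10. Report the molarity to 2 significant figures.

0.0095 M

The Cr³⁺/Cr²⁺ couple has the larger reduction potential, so it is the cathode: E°cell = −0.402 − (−0.757) = +0.355 V and n = 2.
Since E = E° − (0.0592/n)·log Q, log Q = n(E° − E)/0.0592 = −1.959.
The balanced reaction is 2 Cr³⁺(aq) + Zn(s) → 2 Cr²⁺(aq) + Zn²⁺(aq), so Q = ([Cr²⁺(aq)]^2·[Zn²⁺(aq)]) / [Cr³⁺(aq)]^2.
Isolating [Cr²⁺(aq)] in Q = 10^{−1.959} yields log [Cr²⁺(aq)] = −2.023, i.e. 0.0095 M.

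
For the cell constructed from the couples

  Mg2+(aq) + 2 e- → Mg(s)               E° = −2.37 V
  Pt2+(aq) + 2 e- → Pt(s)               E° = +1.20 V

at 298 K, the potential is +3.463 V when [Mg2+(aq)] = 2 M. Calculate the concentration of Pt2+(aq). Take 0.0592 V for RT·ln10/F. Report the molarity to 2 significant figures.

0.00049 M

Pt²⁺/Pt is the cathode (higher E°); E°cell = +1.20 − (−2.37) = +3.57 V with n = 2.
Rearranging E = E° − (0.0592/n)·log Q gives log Q = 2(+3.57 − (+3.463))/0.0592 = 3.615.
The balanced reaction is Pt2+(aq) + Mg(s) → Pt(s) + Mg2+(aq), so Q = [Mg2+(aq)] / [Pt2+(aq)].
Substituting the known concentrations and solving, log [Pt2+(aq)] = −3.314 and [Pt2+(aq)] = 0.00049 M.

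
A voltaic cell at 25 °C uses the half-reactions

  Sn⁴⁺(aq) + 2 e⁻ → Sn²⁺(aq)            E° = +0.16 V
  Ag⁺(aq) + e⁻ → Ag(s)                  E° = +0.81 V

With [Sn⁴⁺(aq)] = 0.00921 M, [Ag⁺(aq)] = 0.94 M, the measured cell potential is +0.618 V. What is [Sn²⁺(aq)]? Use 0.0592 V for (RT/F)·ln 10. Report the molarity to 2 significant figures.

0.00086 M

With Ag⁺/Ag at the cathode and Sn⁴⁺/Sn²⁺ at the anode, E°cell = +0.81 − (+0.16) = +0.65 V (n = 2).
Since E = E° − (0.0592/n)·log Q, log Q = n(E° − E)/0.0592 = 1.081.
The balanced reaction is 2 Ag⁺(aq) + Sn²⁺(aq) → 2 Ag(s) + Sn⁴⁺(aq), so Q = [Sn⁴⁺(aq)] / ([Ag⁺(aq)]^2·[Sn²⁺(aq)]).
Substituting the known concentrations and solving, log [Sn²⁺(aq)] = −3.063 and [Sn²⁺(aq)] = 0.00086 M.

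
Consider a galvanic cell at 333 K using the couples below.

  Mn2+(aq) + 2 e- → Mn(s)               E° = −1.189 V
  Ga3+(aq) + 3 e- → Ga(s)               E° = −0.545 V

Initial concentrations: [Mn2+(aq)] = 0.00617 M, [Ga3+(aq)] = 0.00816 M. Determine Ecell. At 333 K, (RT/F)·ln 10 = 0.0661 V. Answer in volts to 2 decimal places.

+0.67 V

Since E°(Ga³⁺/Ga) > E°(Mn²⁺/Mn), Ga³⁺/Ga serves as the cathode.
E°cell = −0.545 − (−1.189) = +0.644 V, with n = 6 electrons transferred.
For the overall reaction 2 Ga3+(aq) + 3 Mn(s) → 2 Ga(s) + 3 Mn2+(aq), Q = [Mn2+(aq)]^3 / [Ga3+(aq)]^2 = 0.00353, giving log Q = −2.453.
By the Nernst equation, E = +0.644 − (0.0661/6)·(−2.453) = +0.67 V.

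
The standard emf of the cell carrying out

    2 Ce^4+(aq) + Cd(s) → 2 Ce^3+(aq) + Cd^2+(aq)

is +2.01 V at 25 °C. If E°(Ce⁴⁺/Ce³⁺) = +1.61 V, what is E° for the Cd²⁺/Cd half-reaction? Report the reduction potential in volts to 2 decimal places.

−0.40 V

In the reaction as written the Ce⁴⁺/Ce³⁺ couple is reduced (cathode) and Cd²⁺/Cd is oxidized (anode), so E°cell = E°(Ce⁴⁺/Ce³⁺) − E°(Cd²⁺/Cd).
E°(Cd²⁺/Cd) = E°(cathode) − E°cell = +1.61 − (+2.01) = −0.40 V.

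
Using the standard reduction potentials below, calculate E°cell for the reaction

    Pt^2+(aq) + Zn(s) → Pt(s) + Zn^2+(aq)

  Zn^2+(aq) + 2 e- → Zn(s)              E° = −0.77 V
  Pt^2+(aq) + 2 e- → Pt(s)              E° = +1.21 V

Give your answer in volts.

Pt^2+(aq) gains electrons, so the Pt²⁺/Pt couple is the cathode; the Zn²⁺/Zn couple is the anode.
E°cell = E°(cathode) − E°(anode) = +1.21 − (−0.77) = +1.98 V.
The positive value indicates the reaction is spontaneous as written.

+1.98 V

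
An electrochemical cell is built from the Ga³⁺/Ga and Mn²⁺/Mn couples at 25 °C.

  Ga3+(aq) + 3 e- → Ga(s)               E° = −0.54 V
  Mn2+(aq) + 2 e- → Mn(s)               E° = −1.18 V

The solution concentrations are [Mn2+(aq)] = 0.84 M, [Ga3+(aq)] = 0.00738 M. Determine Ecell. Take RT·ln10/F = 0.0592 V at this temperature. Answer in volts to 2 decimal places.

+0.60 V

Since E°(Ga³⁺/Ga) > E°(Mn²⁺/Mn), Ga³⁺/Ga serves as the cathode.
E°cell = −0.54 − (−1.18) = +0.64 V, with n = 6 electrons transferred.
Balancing gives 2 Ga3+(aq) + 3 Mn(s) → 2 Ga(s) + 3 Mn2+(aq); hence Q = [Mn2+(aq)]^3 / [Ga3+(aq)]^2 = 1.09×10^4 (log Q = 4.037).
E = E° − (0.0592/n)·log Q = +0.64 − (0.0592/6)(4.037) = +0.60 V.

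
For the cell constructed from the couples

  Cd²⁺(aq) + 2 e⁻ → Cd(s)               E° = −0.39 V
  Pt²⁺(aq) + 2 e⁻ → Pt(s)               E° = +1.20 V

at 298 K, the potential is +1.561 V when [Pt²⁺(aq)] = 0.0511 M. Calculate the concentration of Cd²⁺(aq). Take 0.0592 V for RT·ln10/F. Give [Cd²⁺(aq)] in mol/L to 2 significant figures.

With Pt²⁺/Pt at the cathode and Cd²⁺/Cd at the anode, E°cell = +1.20 − (−0.39) = +1.59 V (n = 2).
Since E = E° − (0.0592/n)·log Q, log Q = n(E° − E)/0.0592 = 0.980.
The balanced reaction is Pt²⁺(aq) + Cd(s) → Pt(s) + Cd²⁺(aq), so Q = [Cd²⁺(aq)] / [Pt²⁺(aq)].
Substituting the known concentrations and solving, log [Cd²⁺(aq)] = −0.312 and [Cd²⁺(aq)] = 0.49 M.

0.49 M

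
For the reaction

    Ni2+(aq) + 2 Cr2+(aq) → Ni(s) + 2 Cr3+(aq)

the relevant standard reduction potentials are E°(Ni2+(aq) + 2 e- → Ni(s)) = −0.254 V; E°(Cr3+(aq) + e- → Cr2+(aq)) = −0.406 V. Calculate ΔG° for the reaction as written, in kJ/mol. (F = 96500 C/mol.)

−29.3 kJ/mol

In the reaction as written Ni2+(aq) is reduced, so the Ni²⁺/Ni couple is the cathode and Cr³⁺/Cr²⁺ is the anode.
E°cell = −0.254 − (−0.406) = +0.152 V; balancing electrons gives n = 2.
ΔG° = −nFE°cell = −(2)(96500)(+0.152) J/mol = −29.3 kJ/mol.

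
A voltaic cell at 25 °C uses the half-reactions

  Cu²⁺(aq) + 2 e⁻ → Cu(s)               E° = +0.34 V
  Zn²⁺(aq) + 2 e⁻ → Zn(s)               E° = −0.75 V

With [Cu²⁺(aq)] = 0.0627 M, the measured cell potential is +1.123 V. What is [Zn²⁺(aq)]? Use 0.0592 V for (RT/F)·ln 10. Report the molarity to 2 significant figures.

0.0048 M

Cu²⁺/Cu is the cathode (higher E°); E°cell = +0.34 − (−0.75) = +1.09 V with n = 2.
Rearranging E = E° − (0.0592/n)·log Q gives log Q = 2(+1.09 − (+1.123))/0.0592 = −1.115.
For Cu²⁺(aq) + Zn(s) → Cu(s) + Zn²⁺(aq), the reaction quotient is Q = [Zn²⁺(aq)] / [Cu²⁺(aq)].
Substituting the known concentrations and solving, log [Zn²⁺(aq)] = −2.318 and [Zn²⁺(aq)] = 0.0048 M.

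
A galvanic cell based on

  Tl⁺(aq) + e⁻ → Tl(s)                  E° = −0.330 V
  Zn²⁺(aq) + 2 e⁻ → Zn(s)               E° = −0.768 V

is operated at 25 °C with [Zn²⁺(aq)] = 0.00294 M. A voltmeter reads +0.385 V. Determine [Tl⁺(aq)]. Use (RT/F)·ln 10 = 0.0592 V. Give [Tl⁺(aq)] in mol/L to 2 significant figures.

0.0069 M

Tl⁺/Tl is the cathode (higher E°); E°cell = −0.330 − (−0.768) = +0.438 V with n = 2.
Rearranging E = E° − (0.0592/n)·log Q gives log Q = 2(+0.438 − (+0.385))/0.0592 = 1.791.
Balancing electrons gives 2 Tl⁺(aq) + Zn(s) → 2 Tl(s) + Zn²⁺(aq); thus Q = [Zn²⁺(aq)] / [Tl⁺(aq)]^2.
Substituting the known concentrations and solving, log [Tl⁺(aq)] = −2.161 and [Tl⁺(aq)] = 0.0069 M.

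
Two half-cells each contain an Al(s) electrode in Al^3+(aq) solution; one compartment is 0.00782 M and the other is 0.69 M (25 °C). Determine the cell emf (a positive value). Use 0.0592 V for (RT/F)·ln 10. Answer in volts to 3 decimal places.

0.038 V

For a concentration cell E°cell = 0, since both electrodes use the same couple.
The compartment with the higher Al^3+(aq) concentration (0.69 M) acts as the cathode; ions are reduced there and produced at the dilute (0.00782 M) anode.
With n = 3, Ecell = −(0.0592/3)·log([dilute]/[conc]) = −(0.0592/3)·log(0.00782/0.69) = +0.038 V.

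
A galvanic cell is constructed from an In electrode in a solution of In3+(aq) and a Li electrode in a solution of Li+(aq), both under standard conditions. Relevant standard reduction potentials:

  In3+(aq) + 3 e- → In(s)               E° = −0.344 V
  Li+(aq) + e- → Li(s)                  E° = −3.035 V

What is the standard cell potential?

The In³⁺/In couple has the higher E°, so In ion is reduced (cathode) and Li is oxidized (anode).
E°cell = E°(cathode) − E°(anode) = −0.344 − (−3.035) = +2.691 V.

+2.691 V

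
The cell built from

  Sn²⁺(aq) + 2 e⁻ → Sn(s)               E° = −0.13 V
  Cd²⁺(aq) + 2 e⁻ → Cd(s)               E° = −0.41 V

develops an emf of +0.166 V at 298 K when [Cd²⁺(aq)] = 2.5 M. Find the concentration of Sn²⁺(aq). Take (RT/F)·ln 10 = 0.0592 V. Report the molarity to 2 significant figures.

0.00035 M

The Sn²⁺/Sn couple has the larger reduction potential, so it is the cathode: E°cell = −0.13 − (−0.41) = +0.28 V and n = 2.
Since E = E° − (0.0592/n)·log Q, log Q = n(E° − E)/0.0592 = 3.851.
Balancing electrons gives Sn²⁺(aq) + Cd(s) → Sn(s) + Cd²⁺(aq); thus Q = [Cd²⁺(aq)] / [Sn²⁺(aq)].
Isolating [Sn²⁺(aq)] in Q = 10^{3.851} yields log [Sn²⁺(aq)] = −3.453, i.e. 0.00035 M.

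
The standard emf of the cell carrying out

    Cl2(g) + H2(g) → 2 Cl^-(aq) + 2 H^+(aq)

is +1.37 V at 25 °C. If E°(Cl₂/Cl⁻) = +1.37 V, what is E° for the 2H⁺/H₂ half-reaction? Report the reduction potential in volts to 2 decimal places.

In the reaction as written the Cl₂/Cl⁻ couple is reduced (cathode) and 2H⁺/H₂ is oxidized (anode), so E°cell = E°(Cl₂/Cl⁻) − E°(2H⁺/H₂).
E°(2H⁺/H₂) = E°(cathode) − E°cell = +1.37 − (+1.37) = +0.00 V.

+0.00 V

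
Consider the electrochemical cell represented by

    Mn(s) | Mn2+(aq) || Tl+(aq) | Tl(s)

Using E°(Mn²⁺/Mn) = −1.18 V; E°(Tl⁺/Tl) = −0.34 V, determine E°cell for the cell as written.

By convention the left-hand electrode in cell notation is the anode (oxidation) and the right-hand electrode is the cathode (reduction).
E°cell = E°(right) − E°(left) = −0.34 − (−1.18) = +0.84 V.

+0.84 V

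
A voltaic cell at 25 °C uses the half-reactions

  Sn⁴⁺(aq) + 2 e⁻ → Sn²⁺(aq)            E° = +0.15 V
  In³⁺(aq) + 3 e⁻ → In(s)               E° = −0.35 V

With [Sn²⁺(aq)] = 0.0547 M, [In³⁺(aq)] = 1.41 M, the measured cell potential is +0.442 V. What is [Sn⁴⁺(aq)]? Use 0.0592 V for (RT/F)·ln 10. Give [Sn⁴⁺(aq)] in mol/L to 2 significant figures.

Sn⁴⁺/Sn²⁺ is the cathode (higher E°); E°cell = +0.15 − (−0.35) = +0.50 V with n = 6.
From the Nernst equation, log Q = n(E° − E)/0.0592 = 6·(+0.50 − (+0.442))/0.0592 = 5.878.
Balancing electrons gives 3 Sn⁴⁺(aq) + 2 In(s) → 3 Sn²⁺(aq) + 2 In³⁺(aq); thus Q = ([Sn²⁺(aq)]^3·[In³⁺(aq)]^2) / [Sn⁴⁺(aq)]^3.
Solving for the unknown gives log [Sn⁴⁺(aq)] = −3.122, so [Sn⁴⁺(aq)] ≈ 0.00076 M.

0.00076 M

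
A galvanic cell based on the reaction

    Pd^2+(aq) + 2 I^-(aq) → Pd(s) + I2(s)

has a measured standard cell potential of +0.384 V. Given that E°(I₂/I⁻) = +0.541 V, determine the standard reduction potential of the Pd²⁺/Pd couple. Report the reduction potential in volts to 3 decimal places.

+0.925 V

In the reaction as written the Pd²⁺/Pd couple is reduced (cathode) and I₂/I⁻ is oxidized (anode), so E°cell = E°(Pd²⁺/Pd) − E°(I₂/I⁻).
E°(Pd²⁺/Pd) = E°cell + E°(anode) = +0.384 + (+0.541) = +0.925 V.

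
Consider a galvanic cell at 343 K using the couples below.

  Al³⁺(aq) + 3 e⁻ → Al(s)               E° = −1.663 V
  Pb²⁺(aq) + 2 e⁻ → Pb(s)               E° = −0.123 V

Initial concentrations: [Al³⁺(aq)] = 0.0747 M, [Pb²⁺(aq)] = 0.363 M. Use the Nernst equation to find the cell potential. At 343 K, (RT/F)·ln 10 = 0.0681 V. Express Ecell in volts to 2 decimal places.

+1.55 V

The Pb²⁺/Pb couple has the more positive E°, so it is the cathode; Al³⁺/Al is the anode.
E°cell = −0.123 − (−1.663) = +1.540 V, with n = 6 electrons transferred.
Balancing gives 3 Pb²⁺(aq) + 2 Al(s) → 3 Pb(s) + 2 Al³⁺(aq); hence Q = [Al³⁺(aq)]^2 / [Pb²⁺(aq)]^3 = 0.117 (log Q = −0.933).
E = E° − (0.0681/n)·log Q = +1.540 − (0.0681/6)(−0.933) = +1.55 V.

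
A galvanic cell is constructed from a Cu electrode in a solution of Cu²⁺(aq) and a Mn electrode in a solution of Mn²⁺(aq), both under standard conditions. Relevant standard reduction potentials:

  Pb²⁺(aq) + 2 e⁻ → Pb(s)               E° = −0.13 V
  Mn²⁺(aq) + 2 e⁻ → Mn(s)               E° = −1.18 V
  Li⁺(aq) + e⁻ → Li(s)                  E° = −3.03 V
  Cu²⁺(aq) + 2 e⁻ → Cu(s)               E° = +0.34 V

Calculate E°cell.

Of the two couples in this cell, the one with the more positive reduction potential is reduced at the cathode: here that is Cu²⁺/Cu (+0.34 V); Mn²⁺/Mn (−1.18 V) is the anode.
E°cell = E°(cathode) − E°(anode) = +0.34 − (−1.18) = +1.52 V.

+1.52 V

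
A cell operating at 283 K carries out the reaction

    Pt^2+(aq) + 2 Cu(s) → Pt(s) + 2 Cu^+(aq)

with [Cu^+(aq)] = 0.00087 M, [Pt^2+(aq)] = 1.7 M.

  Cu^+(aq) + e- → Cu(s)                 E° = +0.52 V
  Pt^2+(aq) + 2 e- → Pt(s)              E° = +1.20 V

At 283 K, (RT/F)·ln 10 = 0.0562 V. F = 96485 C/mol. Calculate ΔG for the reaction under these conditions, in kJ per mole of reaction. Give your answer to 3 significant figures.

The standard cell potential is +1.20 − (+0.52) = +0.68 V, with n = 2 electrons in the balanced equation.
Q = [Cu^+(aq)]^2 / [Pt^2+(aq)] = 4.45×10^−7, so log Q = −6.351 and E = +0.68 − (0.0562/2)(−6.351) = +0.8585 V.
ΔG = −nFE = −(2)(96485)(+0.8585) J/mol = −166 kJ/mol.

−166 kJ/mol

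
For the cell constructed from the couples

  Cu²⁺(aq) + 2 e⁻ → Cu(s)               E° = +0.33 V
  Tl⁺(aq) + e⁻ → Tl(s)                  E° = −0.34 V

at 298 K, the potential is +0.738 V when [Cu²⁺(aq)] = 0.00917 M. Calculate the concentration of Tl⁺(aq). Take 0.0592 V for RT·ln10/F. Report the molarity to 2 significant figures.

0.0068 M

The Cu²⁺/Cu couple has the larger reduction potential, so it is the cathode: E°cell = +0.33 − (−0.34) = +0.67 V and n = 2.
Since E = E° − (0.0592/n)·log Q, log Q = n(E° − E)/0.0592 = −2.297.
For Cu²⁺(aq) + 2 Tl(s) → Cu(s) + 2 Tl⁺(aq), the reaction quotient is Q = [Tl⁺(aq)]^2 / [Cu²⁺(aq)].
Isolating [Tl⁺(aq)] in Q = 10^{−2.297} yields log [Tl⁺(aq)] = −2.167, i.e. 0.0068 M.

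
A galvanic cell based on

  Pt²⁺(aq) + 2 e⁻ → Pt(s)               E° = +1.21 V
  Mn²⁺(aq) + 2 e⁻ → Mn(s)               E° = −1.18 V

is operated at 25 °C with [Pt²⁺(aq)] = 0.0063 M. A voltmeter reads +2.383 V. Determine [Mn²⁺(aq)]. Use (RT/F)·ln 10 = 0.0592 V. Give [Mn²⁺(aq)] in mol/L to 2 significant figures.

0.011 M

The Pt²⁺/Pt couple has the larger reduction potential, so it is the cathode: E°cell = +1.21 − (−1.18) = +2.39 V and n = 2.
From the Nernst equation, log Q = n(E° − E)/0.0592 = 2·(+2.39 − (+2.383))/0.0592 = 0.236.
Balancing electrons gives Pt²⁺(aq) + Mn(s) → Pt(s) + Mn²⁺(aq); thus Q = [Mn²⁺(aq)] / [Pt²⁺(aq)].
Solving for the unknown gives log [Mn²⁺(aq)] = −1.965, so [Mn²⁺(aq)] ≈ 0.011 M.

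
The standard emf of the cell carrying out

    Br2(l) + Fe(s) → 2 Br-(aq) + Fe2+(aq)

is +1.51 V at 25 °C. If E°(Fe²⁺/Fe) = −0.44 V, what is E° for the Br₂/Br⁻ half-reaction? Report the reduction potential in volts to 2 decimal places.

+1.07 V

In the reaction as written the Br₂/Br⁻ couple is reduced (cathode) and Fe²⁺/Fe is oxidized (anode), so E°cell = E°(Br₂/Br⁻) − E°(Fe²⁺/Fe).
E°(Br₂/Br⁻) = E°cell + E°(anode) = +1.51 + (−0.44) = +1.07 V.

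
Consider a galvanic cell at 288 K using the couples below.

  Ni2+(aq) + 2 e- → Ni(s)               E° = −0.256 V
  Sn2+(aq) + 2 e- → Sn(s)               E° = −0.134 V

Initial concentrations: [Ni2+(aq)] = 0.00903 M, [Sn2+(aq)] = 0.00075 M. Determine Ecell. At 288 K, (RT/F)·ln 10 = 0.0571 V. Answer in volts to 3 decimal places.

Since E°(Sn²⁺/Sn) > E°(Ni²⁺/Ni), Sn²⁺/Sn serves as the cathode.
E°cell = −0.134 − (−0.256) = +0.122 V, with n = 2 electrons transferred.
Balancing gives Sn2+(aq) + Ni(s) → Sn(s) + Ni2+(aq); hence Q = [Ni2+(aq)] / [Sn2+(aq)] = 12 (log Q = 1.081).
Applying E = E° − (RT ln10/nF)·log Q gives +0.122 − (0.0571/2)(1.081) = +0.091 V.

+0.091 V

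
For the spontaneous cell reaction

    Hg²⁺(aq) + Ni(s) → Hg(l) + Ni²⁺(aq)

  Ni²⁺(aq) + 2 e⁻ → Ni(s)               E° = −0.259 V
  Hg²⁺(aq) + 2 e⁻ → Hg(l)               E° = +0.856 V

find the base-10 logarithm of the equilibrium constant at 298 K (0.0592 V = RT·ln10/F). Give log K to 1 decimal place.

The Hg²⁺/Hg couple is reduced (cathode); E°cell = +0.856 − (−0.259) = +1.115 V with n = 2.
At equilibrium E = 0, so log K = nE°cell / 0.0592 = (2)(+1.115) / 0.0592 = 37.7.

log K = 37.7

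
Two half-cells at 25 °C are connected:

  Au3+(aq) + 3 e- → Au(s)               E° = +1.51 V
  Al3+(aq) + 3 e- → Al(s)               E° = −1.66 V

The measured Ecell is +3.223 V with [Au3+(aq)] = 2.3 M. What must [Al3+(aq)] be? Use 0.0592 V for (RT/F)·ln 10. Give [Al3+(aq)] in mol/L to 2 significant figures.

The Au³⁺/Au couple has the larger reduction potential, so it is the cathode: E°cell = +1.51 − (−1.66) = +3.17 V and n = 3.
From the Nernst equation, log Q = n(E° − E)/0.0592 = 3·(+3.17 − (+3.223))/0.0592 = −2.686.
The balanced reaction is Au3+(aq) + Al(s) → Au(s) + Al3+(aq), so Q = [Al3+(aq)] / [Au3+(aq)].
Solving for the unknown gives log [Al3+(aq)] = −2.324, so [Al3+(aq)] ≈ 0.0047 M.

0.0047 M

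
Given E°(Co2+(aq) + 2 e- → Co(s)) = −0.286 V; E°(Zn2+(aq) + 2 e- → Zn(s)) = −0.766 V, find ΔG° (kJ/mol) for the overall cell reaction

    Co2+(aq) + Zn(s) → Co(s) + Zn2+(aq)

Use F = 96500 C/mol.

In the reaction as written Co2+(aq) is reduced, so the Co²⁺/Co couple is the cathode and Zn²⁺/Zn is the anode.
E°cell = −0.286 − (−0.766) = +0.480 V; balancing electrons gives n = 2.
ΔG° = −nFE°cell = −(2)(96500)(+0.480) J/mol = −92.6 kJ/mol.

−92.6 kJ/mol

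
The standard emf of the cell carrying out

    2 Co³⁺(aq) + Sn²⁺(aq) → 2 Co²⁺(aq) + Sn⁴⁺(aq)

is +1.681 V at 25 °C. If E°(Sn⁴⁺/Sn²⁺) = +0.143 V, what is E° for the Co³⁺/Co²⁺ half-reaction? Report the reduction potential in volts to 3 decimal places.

In the reaction as written the Co³⁺/Co²⁺ couple is reduced (cathode) and Sn⁴⁺/Sn²⁺ is oxidized (anode), so E°cell = E°(Co³⁺/Co²⁺) − E°(Sn⁴⁺/Sn²⁺).
E°(Co³⁺/Co²⁺) = E°cell + E°(anode) = +1.681 + (+0.143) = +1.824 V.

+1.824 V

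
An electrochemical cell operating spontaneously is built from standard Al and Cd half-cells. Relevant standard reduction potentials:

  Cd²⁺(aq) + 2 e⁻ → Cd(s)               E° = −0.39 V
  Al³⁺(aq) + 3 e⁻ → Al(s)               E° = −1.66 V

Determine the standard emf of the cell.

+1.27 V

Of the two couples in this cell, the one with the more positive reduction potential is reduced at the cathode: here that is Cd²⁺/Cd (−0.39 V); Al³⁺/Al (−1.66 V) is the anode.
E°cell = E°(cathode) − E°(anode) = −0.39 − (−1.66) = +1.27 V.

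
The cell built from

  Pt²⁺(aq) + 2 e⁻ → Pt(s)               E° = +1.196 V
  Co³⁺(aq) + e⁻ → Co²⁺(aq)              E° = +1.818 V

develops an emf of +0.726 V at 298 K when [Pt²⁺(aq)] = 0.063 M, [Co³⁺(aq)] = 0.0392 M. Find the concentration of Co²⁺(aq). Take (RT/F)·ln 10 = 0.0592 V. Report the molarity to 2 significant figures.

Co³⁺/Co²⁺ is the cathode (higher E°); E°cell = +1.818 − (+1.196) = +0.622 V with n = 2.
Rearranging E = E° − (0.0592/n)·log Q gives log Q = 2(+0.622 − (+0.726))/0.0592 = −3.514.
For 2 Co³⁺(aq) + Pt(s) → 2 Co²⁺(aq) + Pt²⁺(aq), the reaction quotient is Q = ([Co²⁺(aq)]^2·[Pt²⁺(aq)]) / [Co³⁺(aq)]^2.
Solving for the unknown gives log [Co²⁺(aq)] = −2.563, so [Co²⁺(aq)] ≈ 0.0027 M.

0.0027 M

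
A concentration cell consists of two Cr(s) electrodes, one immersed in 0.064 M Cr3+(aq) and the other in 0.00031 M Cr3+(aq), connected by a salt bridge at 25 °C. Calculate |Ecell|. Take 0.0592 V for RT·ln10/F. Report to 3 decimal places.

For a concentration cell E°cell = 0, since both electrodes use the same couple.
The compartment with the higher Cr3+(aq) concentration (0.064 M) acts as the cathode; ions are reduced there and produced at the dilute (0.00031 M) anode.
With n = 3, Ecell = −(0.0592/3)·log([dilute]/[conc]) = −(0.0592/3)·log(0.00031/0.064) = +0.046 V.

0.046 V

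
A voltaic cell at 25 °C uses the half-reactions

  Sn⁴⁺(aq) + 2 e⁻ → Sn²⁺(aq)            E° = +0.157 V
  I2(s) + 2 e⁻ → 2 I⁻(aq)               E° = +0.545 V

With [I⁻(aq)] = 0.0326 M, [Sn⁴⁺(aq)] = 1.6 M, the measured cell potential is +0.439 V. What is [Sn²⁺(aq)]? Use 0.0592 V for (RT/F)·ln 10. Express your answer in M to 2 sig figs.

0.090 M

With I₂/I⁻ at the cathode and Sn⁴⁺/Sn²⁺ at the anode, E°cell = +0.545 − (+0.157) = +0.388 V (n = 2).
Since E = E° − (0.0592/n)·log Q, log Q = n(E° − E)/0.0592 = −1.723.
The balanced reaction is I2(s) + Sn²⁺(aq) → 2 I⁻(aq) + Sn⁴⁺(aq), so Q = ([I⁻(aq)]^2·[Sn⁴⁺(aq)]) / [Sn²⁺(aq)].
Substituting the known concentrations and solving, log [Sn²⁺(aq)] = −1.046 and [Sn²⁺(aq)] = 0.090 M.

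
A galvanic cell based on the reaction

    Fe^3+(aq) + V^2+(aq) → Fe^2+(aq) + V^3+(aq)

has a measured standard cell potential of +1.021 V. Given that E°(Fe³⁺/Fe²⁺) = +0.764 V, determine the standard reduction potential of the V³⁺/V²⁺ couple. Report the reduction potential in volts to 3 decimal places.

In the reaction as written the Fe³⁺/Fe²⁺ couple is reduced (cathode) and V³⁺/V²⁺ is oxidized (anode), so E°cell = E°(Fe³⁺/Fe²⁺) − E°(V³⁺/V²⁺).
E°(V³⁺/V²⁺) = E°(cathode) − E°cell = +0.764 − (+1.021) = −0.257 V.

−0.257 V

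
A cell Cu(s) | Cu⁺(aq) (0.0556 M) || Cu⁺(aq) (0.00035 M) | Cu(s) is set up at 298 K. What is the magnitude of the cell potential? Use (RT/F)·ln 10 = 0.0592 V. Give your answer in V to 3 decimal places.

For a concentration cell E°cell = 0, since both electrodes use the same couple.
The compartment with the higher Cu⁺(aq) concentration (0.0556 M) acts as the cathode; ions are reduced there and produced at the dilute (0.00035 M) anode.
With n = 1, Ecell = −(0.0592/1)·log([dilute]/[conc]) = −(0.0592/1)·log(0.00035/0.0556) = +0.130 V.

0.130 V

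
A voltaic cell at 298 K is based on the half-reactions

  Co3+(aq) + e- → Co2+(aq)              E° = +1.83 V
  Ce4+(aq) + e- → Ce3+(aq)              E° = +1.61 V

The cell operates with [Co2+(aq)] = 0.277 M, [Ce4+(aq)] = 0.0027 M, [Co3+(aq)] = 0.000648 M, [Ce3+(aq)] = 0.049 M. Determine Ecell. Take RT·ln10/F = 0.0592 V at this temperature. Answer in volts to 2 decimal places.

+0.14 V

Co³⁺/Co²⁺ is reduced (cathode, E° = +1.83 V) and Ce⁴⁺/Ce³⁺ is oxidized (anode).
E°cell = E°cat − E°an = +1.83 − (+1.61) = +0.22 V; n = 1.
The balanced reaction is Co3+(aq) + Ce3+(aq) → Co2+(aq) + Ce4+(aq), so Q = ([Co2+(aq)]·[Ce4+(aq)]) / ([Co3+(aq)]·[Ce3+(aq)]) = 23.6 and log Q = 1.372.
By the Nernst equation, E = +0.22 − (0.0592/1)·(1.372) = +0.14 V.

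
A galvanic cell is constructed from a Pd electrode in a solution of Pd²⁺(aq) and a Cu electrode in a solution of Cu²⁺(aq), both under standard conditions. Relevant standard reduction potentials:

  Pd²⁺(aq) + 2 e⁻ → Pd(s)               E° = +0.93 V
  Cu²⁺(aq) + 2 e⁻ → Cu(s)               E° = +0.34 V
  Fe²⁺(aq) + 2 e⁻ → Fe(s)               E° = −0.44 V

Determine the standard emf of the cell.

The Pd²⁺/Pd couple has the higher E°, so Pd ion is reduced (cathode) and Cu is oxidized (anode).
E°cell = E°(cathode) − E°(anode) = +0.93 − (+0.34) = +0.59 V.

+0.59 V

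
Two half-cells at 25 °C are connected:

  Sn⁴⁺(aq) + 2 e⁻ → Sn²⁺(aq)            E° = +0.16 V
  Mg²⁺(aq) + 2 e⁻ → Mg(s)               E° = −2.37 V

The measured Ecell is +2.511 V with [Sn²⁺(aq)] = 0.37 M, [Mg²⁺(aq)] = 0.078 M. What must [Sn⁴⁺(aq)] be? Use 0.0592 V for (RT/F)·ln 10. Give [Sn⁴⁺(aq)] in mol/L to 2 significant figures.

With Sn⁴⁺/Sn²⁺ at the cathode and Mg²⁺/Mg at the anode, E°cell = +0.16 − (−2.37) = +2.53 V (n = 2).
Rearranging E = E° − (0.0592/n)·log Q gives log Q = 2(+2.53 − (+2.511))/0.0592 = 0.642.
The balanced reaction is Sn⁴⁺(aq) + Mg(s) → Sn²⁺(aq) + Mg²⁺(aq), so Q = ([Sn²⁺(aq)]·[Mg²⁺(aq)]) / [Sn⁴⁺(aq)].
Isolating [Sn⁴⁺(aq)] in Q = 10^{0.642} yields log [Sn⁴⁺(aq)] = −2.182, i.e. 0.0066 M.

0.0066 M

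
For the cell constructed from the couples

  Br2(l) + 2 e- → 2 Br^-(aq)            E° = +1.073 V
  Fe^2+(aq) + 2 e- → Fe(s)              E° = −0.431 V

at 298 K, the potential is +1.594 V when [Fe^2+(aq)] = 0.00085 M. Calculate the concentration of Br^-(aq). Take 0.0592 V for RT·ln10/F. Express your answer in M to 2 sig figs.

With Br₂/Br⁻ at the cathode and Fe²⁺/Fe at the anode, E°cell = +1.073 − (−0.431) = +1.504 V (n = 2).
From the Nernst equation, log Q = n(E° − E)/0.0592 = 2·(+1.504 − (+1.594))/0.0592 = −3.041.
The balanced reaction is Br2(l) + Fe(s) → 2 Br^-(aq) + Fe^2+(aq), so Q = [Br^-(aq)]^2·[Fe^2+(aq)].
Isolating [Br^-(aq)] in Q = 10^{−3.041} yields log [Br^-(aq)] = 0.015, i.e. 1.0 M.

1.0 M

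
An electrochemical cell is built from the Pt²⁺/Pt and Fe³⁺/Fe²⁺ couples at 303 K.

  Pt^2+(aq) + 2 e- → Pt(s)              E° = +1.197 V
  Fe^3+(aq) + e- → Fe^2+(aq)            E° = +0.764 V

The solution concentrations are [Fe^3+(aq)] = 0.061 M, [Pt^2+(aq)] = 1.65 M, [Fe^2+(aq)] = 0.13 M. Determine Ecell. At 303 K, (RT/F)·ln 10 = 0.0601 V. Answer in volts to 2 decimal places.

The Pt²⁺/Pt couple has the more positive E°, so it is the cathode; Fe³⁺/Fe²⁺ is the anode.
The standard potential is +1.197 − (+0.764) = +0.433 V and the balanced reaction transfers n = 2 electrons.
The balanced reaction is Pt^2+(aq) + 2 Fe^2+(aq) → Pt(s) + 2 Fe^3+(aq), so Q = [Fe^3+(aq)]^2 / ([Pt^2+(aq)]·[Fe^2+(aq)]^2) = 0.133 and log Q = −0.875.
By the Nernst equation, E = +0.433 − (0.0601/2)·(−0.875) = +0.46 V.

+0.46 V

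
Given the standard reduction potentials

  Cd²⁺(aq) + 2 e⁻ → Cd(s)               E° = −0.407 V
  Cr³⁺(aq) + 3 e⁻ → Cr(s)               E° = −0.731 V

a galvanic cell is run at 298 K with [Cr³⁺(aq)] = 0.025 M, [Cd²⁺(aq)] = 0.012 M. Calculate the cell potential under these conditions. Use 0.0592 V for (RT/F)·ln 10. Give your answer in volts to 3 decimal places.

Since E°(Cd²⁺/Cd) > E°(Cr³⁺/Cr), Cd²⁺/Cd serves as the cathode.
E°cell = −0.407 − (−0.731) = +0.324 V, with n = 6 electrons transferred.
Balancing gives 3 Cd²⁺(aq) + 2 Cr(s) → 3 Cd(s) + 2 Cr³⁺(aq); hence Q = [Cr³⁺(aq)]^2 / [Cd²⁺(aq)]^3 = 362 (log Q = 2.558).
Applying E = E° − (RT ln10/nF)·log Q gives +0.324 − (0.0592/6)(2.558) = +0.299 V.

+0.299 V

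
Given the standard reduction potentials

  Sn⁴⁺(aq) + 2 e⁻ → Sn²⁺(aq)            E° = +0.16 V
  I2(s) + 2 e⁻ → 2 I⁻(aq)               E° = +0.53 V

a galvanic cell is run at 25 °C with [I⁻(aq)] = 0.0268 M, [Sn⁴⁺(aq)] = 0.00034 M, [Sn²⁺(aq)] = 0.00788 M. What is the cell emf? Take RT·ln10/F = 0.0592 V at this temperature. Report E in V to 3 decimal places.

The I₂/I⁻ couple has the more positive E°, so it is the cathode; Sn⁴⁺/Sn²⁺ is the anode.
The standard potential is +0.53 − (+0.16) = +0.37 V and the balanced reaction transfers n = 2 electrons.
Balancing gives I2(s) + Sn²⁺(aq) → 2 I⁻(aq) + Sn⁴⁺(aq); hence Q = ([I⁻(aq)]^2·[Sn⁴⁺(aq)]) / [Sn²⁺(aq)] = 3.1×10^−5 (log Q = −4.509).
By the Nernst equation, E = +0.37 − (0.0592/2)·(−4.509) = +0.503 V.

+0.503 V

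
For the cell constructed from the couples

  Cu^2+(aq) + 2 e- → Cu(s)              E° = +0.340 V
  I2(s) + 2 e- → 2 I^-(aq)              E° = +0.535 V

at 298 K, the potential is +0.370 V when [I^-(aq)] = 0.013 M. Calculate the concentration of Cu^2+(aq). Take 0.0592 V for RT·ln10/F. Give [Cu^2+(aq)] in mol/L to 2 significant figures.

0.0072 M

The I₂/I⁻ couple has the larger reduction potential, so it is the cathode: E°cell = +0.535 − (+0.340) = +0.195 V and n = 2.
Rearranging E = E° − (0.0592/n)·log Q gives log Q = 2(+0.195 − (+0.370))/0.0592 = −5.912.
The balanced reaction is I2(s) + Cu(s) → 2 I^-(aq) + Cu^2+(aq), so Q = [I^-(aq)]^2·[Cu^2+(aq)].
Solving for the unknown gives log [Cu^2+(aq)] = −2.140, so [Cu^2+(aq)] ≈ 0.0072 M.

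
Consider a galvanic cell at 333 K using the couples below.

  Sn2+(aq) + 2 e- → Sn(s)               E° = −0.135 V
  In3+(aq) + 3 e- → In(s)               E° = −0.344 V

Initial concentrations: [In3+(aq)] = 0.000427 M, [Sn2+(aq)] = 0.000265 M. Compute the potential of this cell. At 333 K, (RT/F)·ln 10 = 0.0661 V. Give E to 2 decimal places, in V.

Sn²⁺/Sn is reduced (cathode, E° = −0.135 V) and In³⁺/In is oxidized (anode).
The standard potential is −0.135 − (−0.344) = +0.209 V and the balanced reaction transfers n = 6 electrons.
The balanced reaction is 3 Sn2+(aq) + 2 In(s) → 3 Sn(s) + 2 In3+(aq), so Q = [In3+(aq)]^2 / [Sn2+(aq)]^3 = 9.8×10^3 and log Q = 3.991.
Applying E = E° − (RT ln10/nF)·log Q gives +0.209 − (0.0661/6)(3.991) = +0.17 V.

+0.17 V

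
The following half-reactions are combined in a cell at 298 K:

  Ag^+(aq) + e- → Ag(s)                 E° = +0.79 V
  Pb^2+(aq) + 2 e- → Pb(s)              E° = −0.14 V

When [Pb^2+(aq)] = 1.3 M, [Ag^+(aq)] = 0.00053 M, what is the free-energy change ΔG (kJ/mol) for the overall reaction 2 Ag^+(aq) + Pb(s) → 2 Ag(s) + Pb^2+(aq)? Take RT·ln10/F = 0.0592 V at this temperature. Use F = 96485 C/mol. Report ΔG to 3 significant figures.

The standard cell potential is +0.79 − (−0.14) = +0.93 V, with n = 2 electrons in the balanced equation.
Here Q = [Pb^2+(aq)] / [Ag^+(aq)]^2 = 4.63×10^6 (log Q = 6.665), giving E = +0.93 − (0.0592/2)·(6.665) = +0.7327 V.
Finally ΔG = −nFE = −(2)(96485 C/mol)(+0.7327 V) = −141 kJ/mol.

−141 kJ/mol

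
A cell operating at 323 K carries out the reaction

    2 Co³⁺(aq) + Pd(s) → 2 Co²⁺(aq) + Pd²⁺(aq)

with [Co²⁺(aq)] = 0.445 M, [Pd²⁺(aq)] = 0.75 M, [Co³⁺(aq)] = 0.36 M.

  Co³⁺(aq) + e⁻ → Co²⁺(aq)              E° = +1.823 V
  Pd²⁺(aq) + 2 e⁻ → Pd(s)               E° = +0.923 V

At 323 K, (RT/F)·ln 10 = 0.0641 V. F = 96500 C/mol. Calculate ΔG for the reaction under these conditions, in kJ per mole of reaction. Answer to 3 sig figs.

−173 kJ/mol

The standard cell potential is +1.823 − (+0.923) = +0.900 V, with n = 2 electrons in the balanced equation.
Q = ([Co²⁺(aq)]^2·[Pd²⁺(aq)]) / [Co³⁺(aq)]^2 = 1.15, so log Q = 0.059 and E = +0.900 − (0.0641/2)(0.059) = +0.8981 V.
ΔG = −nFE = −(2)(96500)(+0.8981) J/mol = −173 kJ/mol.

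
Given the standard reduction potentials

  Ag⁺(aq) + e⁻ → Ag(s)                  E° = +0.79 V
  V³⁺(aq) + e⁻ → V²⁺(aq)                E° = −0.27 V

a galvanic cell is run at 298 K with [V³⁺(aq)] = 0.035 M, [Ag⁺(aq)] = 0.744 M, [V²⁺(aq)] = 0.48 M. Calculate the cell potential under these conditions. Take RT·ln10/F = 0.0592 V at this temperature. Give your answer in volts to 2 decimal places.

Ag⁺/Ag is reduced (cathode, E° = +0.79 V) and V³⁺/V²⁺ is oxidized (anode).
E°cell = E°cat − E°an = +0.79 − (−0.27) = +1.06 V; n = 1.
The balanced reaction is Ag⁺(aq) + V²⁺(aq) → Ag(s) + V³⁺(aq), so Q = [V³⁺(aq)] / ([Ag⁺(aq)]·[V²⁺(aq)]) = 0.098 and log Q = −1.009.
By the Nernst equation, E = +1.06 − (0.0592/1)·(−1.009) = +1.12 V.

+1.12 V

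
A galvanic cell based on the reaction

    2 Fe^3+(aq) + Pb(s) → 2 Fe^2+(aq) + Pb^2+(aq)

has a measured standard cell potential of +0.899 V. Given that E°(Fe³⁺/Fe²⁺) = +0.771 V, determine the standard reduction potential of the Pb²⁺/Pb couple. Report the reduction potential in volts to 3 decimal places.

In the reaction as written the Fe³⁺/Fe²⁺ couple is reduced (cathode) and Pb²⁺/Pb is oxidized (anode), so E°cell = E°(Fe³⁺/Fe²⁺) − E°(Pb²⁺/Pb).
E°(Pb²⁺/Pb) = E°(cathode) − E°cell = +0.771 − (+0.899) = −0.128 V.

−0.128 V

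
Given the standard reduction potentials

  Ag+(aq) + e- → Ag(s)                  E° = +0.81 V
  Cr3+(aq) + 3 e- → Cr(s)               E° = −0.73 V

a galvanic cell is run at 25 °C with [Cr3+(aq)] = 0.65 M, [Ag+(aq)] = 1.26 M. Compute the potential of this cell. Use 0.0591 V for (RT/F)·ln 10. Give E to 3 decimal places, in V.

+1.550 V

Since E°(Ag⁺/Ag) > E°(Cr³⁺/Cr), Ag⁺/Ag serves as the cathode.
E°cell = E°cat − E°an = +0.81 − (−0.73) = +1.54 V; n = 3.
Balancing gives 3 Ag+(aq) + Cr(s) → 3 Ag(s) + Cr3+(aq); hence Q = [Cr3+(aq)] / [Ag+(aq)]^3 = 0.325 (log Q = −0.488).
E = E° − (0.0591/n)·log Q = +1.54 − (0.0591/3)(−0.488) = +1.550 V.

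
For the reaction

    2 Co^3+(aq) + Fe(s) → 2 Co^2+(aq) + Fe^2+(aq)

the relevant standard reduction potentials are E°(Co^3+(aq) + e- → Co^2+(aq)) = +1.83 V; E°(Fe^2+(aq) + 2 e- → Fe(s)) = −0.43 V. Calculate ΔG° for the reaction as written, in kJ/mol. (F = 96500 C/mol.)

−436 kJ/mol

In the reaction as written Co^3+(aq) is reduced, so the Co³⁺/Co²⁺ couple is the cathode and Fe²⁺/Fe is the anode.
E°cell = +1.83 − (−0.43) = +2.26 V; balancing electrons gives n = 2.
ΔG° = −nFE°cell = −(2)(96500)(+2.26) J/mol = −436 kJ/mol.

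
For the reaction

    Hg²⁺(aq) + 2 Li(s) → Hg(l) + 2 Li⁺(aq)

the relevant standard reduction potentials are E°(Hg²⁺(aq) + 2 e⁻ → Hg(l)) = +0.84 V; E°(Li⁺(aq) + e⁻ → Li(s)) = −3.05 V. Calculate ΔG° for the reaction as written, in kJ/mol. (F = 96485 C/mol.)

−751 kJ/mol

In the reaction as written Hg²⁺(aq) is reduced, so the Hg²⁺/Hg couple is the cathode and Li⁺/Li is the anode.
E°cell = +0.84 − (−3.05) = +3.89 V; balancing electrons gives n = 2.
ΔG° = −nFE°cell = −(2)(96485)(+3.89) J/mol = −751 kJ/mol.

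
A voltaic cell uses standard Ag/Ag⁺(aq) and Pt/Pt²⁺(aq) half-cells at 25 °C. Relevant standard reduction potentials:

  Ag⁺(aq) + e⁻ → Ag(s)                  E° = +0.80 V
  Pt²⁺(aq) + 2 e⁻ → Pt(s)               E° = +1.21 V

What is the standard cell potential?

The Pt²⁺/Pt couple has the higher E°, so Pt ion is reduced (cathode) and Ag is oxidized (anode).
E°cell = E°(cathode) − E°(anode) = +1.21 − (+0.80) = +0.41 V.

+0.41 V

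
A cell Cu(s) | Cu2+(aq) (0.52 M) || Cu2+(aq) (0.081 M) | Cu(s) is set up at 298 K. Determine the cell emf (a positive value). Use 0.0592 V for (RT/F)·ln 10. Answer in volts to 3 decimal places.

For a concentration cell E°cell = 0, since both electrodes use the same couple.
The compartment with the higher Cu2+(aq) concentration (0.52 M) acts as the cathode; ions are reduced there and produced at the dilute (0.081 M) anode.
With n = 2, Ecell = −(0.0592/2)·log([dilute]/[conc]) = −(0.0592/2)·log(0.081/0.52) = +0.024 V.

0.024 V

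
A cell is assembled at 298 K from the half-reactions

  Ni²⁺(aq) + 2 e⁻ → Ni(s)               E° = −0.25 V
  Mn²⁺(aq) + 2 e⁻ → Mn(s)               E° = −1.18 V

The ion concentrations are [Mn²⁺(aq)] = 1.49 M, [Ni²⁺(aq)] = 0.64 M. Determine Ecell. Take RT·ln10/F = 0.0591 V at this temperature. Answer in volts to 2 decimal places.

+0.92 V

Since E°(Ni²⁺/Ni) > E°(Mn²⁺/Mn), Ni²⁺/Ni serves as the cathode.
E°cell = −0.25 − (−1.18) = +0.93 V, with n = 2 electrons transferred.
Balancing gives Ni²⁺(aq) + Mn(s) → Ni(s) + Mn²⁺(aq); hence Q = [Mn²⁺(aq)] / [Ni²⁺(aq)] = 2.33 (log Q = 0.367).
By the Nernst equation, E = +0.93 − (0.0591/2)·(0.367) = +0.92 V.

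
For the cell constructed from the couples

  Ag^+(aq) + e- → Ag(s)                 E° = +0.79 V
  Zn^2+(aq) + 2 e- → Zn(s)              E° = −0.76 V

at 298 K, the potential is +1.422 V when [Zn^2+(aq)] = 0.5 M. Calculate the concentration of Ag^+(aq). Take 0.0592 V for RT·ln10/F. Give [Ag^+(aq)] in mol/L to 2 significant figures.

Ag⁺/Ag is the cathode (higher E°); E°cell = +0.79 − (−0.76) = +1.55 V with n = 2.
Rearranging E = E° − (0.0592/n)·log Q gives log Q = 2(+1.55 − (+1.422))/0.0592 = 4.324.
For 2 Ag^+(aq) + Zn(s) → 2 Ag(s) + Zn^2+(aq), the reaction quotient is Q = [Zn^2+(aq)] / [Ag^+(aq)]^2.
Substituting the known concentrations and solving, log [Ag^+(aq)] = −2.313 and [Ag^+(aq)] = 0.0049 M.

0.0049 M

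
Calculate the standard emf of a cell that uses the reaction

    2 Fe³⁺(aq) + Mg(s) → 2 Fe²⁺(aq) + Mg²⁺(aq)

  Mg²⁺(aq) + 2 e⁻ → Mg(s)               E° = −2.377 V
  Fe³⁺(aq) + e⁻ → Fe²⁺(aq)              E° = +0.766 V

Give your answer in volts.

+3.143 V

In the reaction as written, Fe³⁺(aq) is reduced (cathode) and Mg²⁺(aq) is produced by oxidation at the anode.
E°cell = E°(cathode) − E°(anode) = +0.766 − (−2.377) = +3.143 V.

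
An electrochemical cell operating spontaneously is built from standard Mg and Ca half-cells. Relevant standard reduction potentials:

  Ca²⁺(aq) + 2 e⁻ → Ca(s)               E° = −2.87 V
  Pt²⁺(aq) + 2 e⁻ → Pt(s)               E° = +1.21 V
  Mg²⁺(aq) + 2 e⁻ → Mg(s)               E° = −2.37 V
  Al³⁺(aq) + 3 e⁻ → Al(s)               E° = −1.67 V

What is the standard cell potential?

The Mg²⁺/Mg couple has the higher E°, so Mg ion is reduced (cathode) and Ca is oxidized (anode).
E°cell = E°(cathode) − E°(anode) = −2.37 − (−2.87) = +0.50 V.

+0.50 V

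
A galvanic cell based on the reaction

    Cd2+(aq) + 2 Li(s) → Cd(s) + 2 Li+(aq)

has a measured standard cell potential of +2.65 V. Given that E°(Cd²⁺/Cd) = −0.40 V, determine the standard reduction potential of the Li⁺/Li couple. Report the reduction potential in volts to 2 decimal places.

−3.05 V

In the reaction as written the Cd²⁺/Cd couple is reduced (cathode) and Li⁺/Li is oxidized (anode), so E°cell = E°(Cd²⁺/Cd) − E°(Li⁺/Li).
E°(Li⁺/Li) = E°(cathode) − E°cell = −0.40 − (+2.65) = −3.05 V.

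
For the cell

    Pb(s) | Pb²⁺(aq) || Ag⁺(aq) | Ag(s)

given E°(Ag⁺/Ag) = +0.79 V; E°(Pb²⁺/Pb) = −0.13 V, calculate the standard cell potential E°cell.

By convention the left-hand electrode in cell notation is the anode (oxidation) and the right-hand electrode is the cathode (reduction).
E°cell = E°(right) − E°(left) = +0.79 − (−0.13) = +0.92 V.

+0.92 V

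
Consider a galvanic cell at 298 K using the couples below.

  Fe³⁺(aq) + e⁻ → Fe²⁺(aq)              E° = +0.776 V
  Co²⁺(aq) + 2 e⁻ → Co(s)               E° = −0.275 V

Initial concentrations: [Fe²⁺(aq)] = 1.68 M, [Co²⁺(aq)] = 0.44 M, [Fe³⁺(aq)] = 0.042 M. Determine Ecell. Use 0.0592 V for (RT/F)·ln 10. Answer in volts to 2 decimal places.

+0.97 V

The Fe³⁺/Fe²⁺ couple has the more positive E°, so it is the cathode; Co²⁺/Co is the anode.
The standard potential is +0.776 − (−0.275) = +1.051 V and the balanced reaction transfers n = 2 electrons.
Balancing gives 2 Fe³⁺(aq) + Co(s) → 2 Fe²⁺(aq) + Co²⁺(aq); hence Q = ([Fe²⁺(aq)]^2·[Co²⁺(aq)]) / [Fe³⁺(aq)]^2 = 704 (log Q = 2.848).
By the Nernst equation, E = +1.051 − (0.0592/2)·(2.848) = +0.97 V.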